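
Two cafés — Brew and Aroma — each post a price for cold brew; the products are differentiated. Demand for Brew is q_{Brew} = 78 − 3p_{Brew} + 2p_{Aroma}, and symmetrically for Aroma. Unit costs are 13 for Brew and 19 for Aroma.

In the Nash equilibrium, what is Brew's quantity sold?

Brew's profit: π = (p_{Brew} − 13)(78 − 3p_{Brew} + 2p_{Aroma}).
∂π/∂p_{Brew} = 117 − 6p_{Brew} + 2p_{Aroma} = 0 ⇒ p_{Brew} = 19.5 + (1/3)p_{Aroma}.
Similarly p_{Aroma} = 22.5 + (1/3)p_{Brew}.
Plugging p_{Aroma} into Brew's best response: p_{Brew} = 19.5 + (1/3)(22.5 + (1/3)p_{Brew}) ⇒ (8/9)p_{Brew} = 27, so p_{Brew} = 30.375.
Then p_{Aroma} = 22.5 + (1/3)·30.375 = 32.625.
q_{Brew} = 78 − 3·30.375 + 2·32.625 = 52.125.

52.125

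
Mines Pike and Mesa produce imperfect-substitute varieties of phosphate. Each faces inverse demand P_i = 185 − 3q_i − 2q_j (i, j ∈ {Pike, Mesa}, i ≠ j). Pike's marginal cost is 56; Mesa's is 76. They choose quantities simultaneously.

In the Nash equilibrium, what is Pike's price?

108.125

Mine Pike's profit: π = q_{Pike}(185 − 3q_{Pike} − 2q_{Mesa}) − 56q_{Pike}.
∂π/∂q_{Pike} = 129 − 6q_{Pike} − 2q_{Mesa} = 0 ⇒ q_{Pike} = 21.5 − (1/3)q_{Mesa}.
Similarly q_{Mesa} = 109/6 − (1/3)q_{Pike}.
Solving the two reaction functions simultaneously: (1 − (−1/3)(−1/3))q_{Pike} = 21.5 − (1/3)·(109/6), so (8/9)q_{Pike} = 139/9 and q_{Pike} = 17.375.
Then q_{Mesa} = 109/6 − (1/3)·17.375 = 12.375.
P_{Pike} = 185 − 3·17.375 − 2·12.375 = 108.125.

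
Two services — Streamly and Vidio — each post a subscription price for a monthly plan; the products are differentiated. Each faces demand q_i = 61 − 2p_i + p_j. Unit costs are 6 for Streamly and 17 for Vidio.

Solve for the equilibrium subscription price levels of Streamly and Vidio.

25.8, 30.2

Streamly's profit: π = (p_{Streamly} − 6)(61 − 2p_{Streamly} + p_{Vidio}).
∂π/∂p_{Streamly} = 73 − 4p_{Streamly} + p_{Vidio} = 0 ⇒ p_{Streamly} = 18.25 + 0.25p_{Vidio}.
Similarly p_{Vidio} = 23.75 + 0.25p_{Streamly}.
Solving the two reaction functions simultaneously: (1 − (0.25)(0.25))p_{Streamly} = 18.25 + 0.25·23.75, so 0.9375p_{Streamly} = 24.1875 and p_{Streamly} = 25.8.
Then p_{Vidio} = 23.75 + 0.25·25.8 = 30.2.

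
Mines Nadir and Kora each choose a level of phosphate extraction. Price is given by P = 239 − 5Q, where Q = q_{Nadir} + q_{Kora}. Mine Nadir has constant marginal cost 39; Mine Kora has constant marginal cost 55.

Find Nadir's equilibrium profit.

Mine Nadir's profit: π = q_{Nadir}(239 − 5(q_{Nadir} + q_{Kora})) − 39q_{Nadir}.
∂π/∂q_{Nadir} = 200 − 10q_{Nadir} − 5q_{Kora} = 0, so q_{Nadir} = 20 − 0.5q_{Kora}.
By the same steps for Kora: q_{Kora} = 18.4 − 0.5q_{Nadir}.
Substituting the second reaction function into the first: q_{Nadir} = 20 − 0.5(18.4 − 0.5q_{Nadir}), which gives 0.75q_{Nadir} = 10.8 ⇒ q_{Nadir} = 14.4.
Then q_{Kora} = 18.4 − 0.5·14.4 = 11.2.
Price P = 239 − 5·25.6 = 111.
Nadir's profit: (111 − 39)·14.4 = 1036.8.

1036.8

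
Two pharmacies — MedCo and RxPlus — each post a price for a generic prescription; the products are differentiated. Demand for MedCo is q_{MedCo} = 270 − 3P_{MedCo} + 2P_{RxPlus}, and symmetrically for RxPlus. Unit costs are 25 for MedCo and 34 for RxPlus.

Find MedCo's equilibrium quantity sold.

188.8125

MedCo's profit: π = (P_{MedCo} − 25)(270 − 3P_{MedCo} + 2P_{RxPlus}).
∂π/∂P_{MedCo} = 345 − 6P_{MedCo} + 2P_{RxPlus} = 0 ⇒ P_{MedCo} = 57.5 + (1/3)P_{RxPlus}.
Similarly P_{RxPlus} = 62 + (1/3)P_{MedCo}.
Solving the two reaction functions simultaneously: (1 − (1/3)(1/3))P_{MedCo} = 57.5 + (1/3)·62, so (8/9)P_{MedCo} = 469/6 and P_{MedCo} = 87.9375.
Then P_{RxPlus} = 62 + (1/3)·87.9375 = 91.3125.
q_{MedCo} = 270 − 3·87.9375 + 2·91.3125 = 188.8125.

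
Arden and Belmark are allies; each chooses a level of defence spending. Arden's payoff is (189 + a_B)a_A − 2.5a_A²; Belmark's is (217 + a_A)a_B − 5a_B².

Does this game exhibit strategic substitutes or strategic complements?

Expanding Arden's payoff: 189a_A + a_Ba_A − 2.5a_A².
∂π/∂a_A = 189 + a_B − 5a_A = 0, so a_A = 37.8 + 0.2a_B.
The best-response slope da_A/da_B = 0.2 > 0: the reaction function is upward-sloping, so the choices are strategic complements.

strategic complements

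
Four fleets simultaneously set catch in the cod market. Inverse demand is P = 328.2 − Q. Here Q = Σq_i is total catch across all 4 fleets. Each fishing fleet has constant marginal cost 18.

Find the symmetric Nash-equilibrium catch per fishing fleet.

62.04

A representative fishing fleet's profit is π_i = q_i(328.2 − Q) − 18q_i, with Q = q_i + Σ_{j≠i} q_j.
First-order condition: 310.2 − 2q_i − Σ_{j≠i} q_j = 0.
Imposing symmetry (q_j = q for all j) turns Σ_{j≠i} q_j into 3q, so 310.2 = 5q and q = 62.04.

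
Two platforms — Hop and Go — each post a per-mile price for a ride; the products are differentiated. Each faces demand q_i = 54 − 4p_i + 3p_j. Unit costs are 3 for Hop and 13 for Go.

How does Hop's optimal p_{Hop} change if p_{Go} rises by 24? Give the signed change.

9

Hop's profit: π = (p_{Hop} − 3)(54 − 4p_{Hop} + 3p_{Go}).
∂π/∂p_{Hop} = 66 − 8p_{Hop} + 3p_{Go} = 0 ⇒ p_{Hop} = 8.25 + 0.375p_{Go}.
The reaction-function slope is 0.375, so a 24-unit rise in p_{Go} moves p_{Hop} by 0.375 × 24 = 9. Hop's best response rises — the actions are strategic complements.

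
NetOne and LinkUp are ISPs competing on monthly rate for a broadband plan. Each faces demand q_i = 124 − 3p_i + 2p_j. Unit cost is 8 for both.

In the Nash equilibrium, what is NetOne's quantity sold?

NetOne's profit: π = (p_{NetOne} − 8)(124 − 3p_{NetOne} + 2p_{LinkUp}).
∂π/∂p_{NetOne} = 148 − 6p_{NetOne} + 2p_{LinkUp} = 0 ⇒ p_{NetOne} = 74/3 + (1/3)p_{LinkUp}.
Setting p_{NetOne} = p_{LinkUp} in the reaction function: p_{NetOne} = 74/3 + (1/3)p_{NetOne}, so p_{NetOne} = (74/3) / (2/3) = 37.
q_{NetOne} = 124 − 3·37 + 2·37 = 87.

87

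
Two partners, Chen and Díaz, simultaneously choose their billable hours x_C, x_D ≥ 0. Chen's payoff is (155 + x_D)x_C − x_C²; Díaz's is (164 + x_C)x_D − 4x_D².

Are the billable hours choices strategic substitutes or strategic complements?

strategic complements

Expanding Chen's payoff: 155x_C + x_Dx_C − x_C².
∂π/∂x_C = 155 + x_D − 2x_C = 0, so x_C = 77.5 + 0.5x_D.
The best-response slope dx_C/dx_D = 0.5 > 0: the reaction function is upward-sloping, so the choices are strategic complements.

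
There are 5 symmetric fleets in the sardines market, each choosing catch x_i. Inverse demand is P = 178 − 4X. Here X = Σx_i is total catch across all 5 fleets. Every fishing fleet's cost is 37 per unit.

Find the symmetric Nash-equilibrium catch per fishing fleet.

A representative fishing fleet's profit is π_i = x_i(178 − 4X) − 37x_i, with X = x_i + Σ_{j≠i} x_j.
First-order condition: 141 − 8x_i − 4Σ_{j≠i} x_j = 0.
Imposing symmetry (x_j = x for all j) turns Σ_{j≠i} x_j into 4x, so 141 = 24x and x = 5.875.

5.875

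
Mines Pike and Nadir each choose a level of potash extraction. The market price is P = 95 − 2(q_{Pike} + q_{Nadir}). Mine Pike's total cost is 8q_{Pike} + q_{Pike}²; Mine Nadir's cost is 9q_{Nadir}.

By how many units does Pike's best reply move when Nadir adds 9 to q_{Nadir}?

Mine Pike's profit: π = q_{Pike}(95 − 2(q_{Pike} + q_{Nadir})) − 8q_{Pike} − q_{Pike}².
∂π/∂q_{Pike} = 87 − 6q_{Pike} − 2q_{Nadir} = 0, so q_{Pike} = 14.5 − (1/3)q_{Nadir}.
The reaction-function slope is −1/3, so a 9-unit rise in q_{Nadir} moves q_{Pike} by −1/3 × 9 = −3. Pike's best response falls — the actions are strategic substitutes.

-3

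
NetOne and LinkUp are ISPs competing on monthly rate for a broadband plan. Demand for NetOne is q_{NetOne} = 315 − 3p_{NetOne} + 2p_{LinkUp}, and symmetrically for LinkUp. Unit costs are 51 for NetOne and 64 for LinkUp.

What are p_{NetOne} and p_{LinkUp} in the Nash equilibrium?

119.4375, 124.3125

NetOne's profit: π = (p_{NetOne} − 51)(315 − 3p_{NetOne} + 2p_{LinkUp}).
∂π/∂p_{NetOne} = 468 − 6p_{NetOne} + 2p_{LinkUp} = 0 ⇒ p_{NetOne} = 78 + (1/3)p_{LinkUp}.
Similarly p_{LinkUp} = 84.5 + (1/3)p_{NetOne}.
Substituting the second reaction function into the first: p_{NetOne} = 78 + (1/3)(84.5 + (1/3)p_{NetOne}), which gives (8/9)p_{NetOne} = 637/6 ⇒ p_{NetOne} = 119.4375.
Then p_{LinkUp} = 84.5 + (1/3)·119.4375 = 124.3125.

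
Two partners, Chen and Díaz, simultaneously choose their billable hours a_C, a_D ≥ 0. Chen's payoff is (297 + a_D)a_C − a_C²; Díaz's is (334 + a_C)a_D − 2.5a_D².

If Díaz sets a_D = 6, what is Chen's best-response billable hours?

151.5

Expanding Chen's payoff: 297a_C + a_Da_C − a_C².
∂π/∂a_C = 297 + a_D − 2a_C = 0, so a_C = 148.5 + 0.5a_D.
At a_D = 6: a_C = 148.5 + 0.5·6 = 151.5.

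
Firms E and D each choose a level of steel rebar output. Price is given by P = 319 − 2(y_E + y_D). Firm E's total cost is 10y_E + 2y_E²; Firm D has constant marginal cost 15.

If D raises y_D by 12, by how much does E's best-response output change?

Firm E's profit: π = y_E(319 − 2(y_E + y_D)) − 10y_E − 2y_E².
∂π/∂y_E = 309 − 8y_E − 2y_D = 0, so y_E = 38.625 − 0.25y_D.
The reaction-function slope is −0.25, so a 12-unit rise in y_D moves y_E by −0.25 × 12 = −3. E's best response falls — the actions are strategic substitutes.

-3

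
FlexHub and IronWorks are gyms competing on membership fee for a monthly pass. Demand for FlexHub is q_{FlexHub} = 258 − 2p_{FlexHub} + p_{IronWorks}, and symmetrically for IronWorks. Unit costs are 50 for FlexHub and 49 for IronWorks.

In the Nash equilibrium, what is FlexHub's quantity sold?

FlexHub's profit: π = (p_{FlexHub} − 50)(258 − 2p_{FlexHub} + p_{IronWorks}).
∂π/∂p_{FlexHub} = 358 − 4p_{FlexHub} + p_{IronWorks} = 0 ⇒ p_{FlexHub} = 89.5 + 0.25p_{IronWorks}.
Similarly p_{IronWorks} = 89 + 0.25p_{FlexHub}.
Solving the two reaction functions simultaneously: (1 − (0.25)(0.25))p_{FlexHub} = 89.5 + 0.25·89, so 0.9375p_{FlexHub} = 111.75 and p_{FlexHub} = 119.2.
Then p_{IronWorks} = 89 + 0.25·119.2 = 118.8.
q_{FlexHub} = 258 − 2·119.2 + 118.8 = 138.4.

138.4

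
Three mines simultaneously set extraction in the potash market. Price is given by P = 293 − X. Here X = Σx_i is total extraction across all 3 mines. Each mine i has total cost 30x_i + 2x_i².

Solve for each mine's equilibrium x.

32.875

A representative mine's profit is π_i = x_i(293 − X) − 30x_i − 2x_i², with X = x_i + Σ_{j≠i} x_j.
First-order condition: 263 − 6x_i − Σ_{j≠i} x_j = 0.
In a symmetric equilibrium every mine chooses the same x, so Σ_{j≠i} x_j = 2x. The condition becomes 263 − 8x = 0, giving x = 263/8 = 32.875.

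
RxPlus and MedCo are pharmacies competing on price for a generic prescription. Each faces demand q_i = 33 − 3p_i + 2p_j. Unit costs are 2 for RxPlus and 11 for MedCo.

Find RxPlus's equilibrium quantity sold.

28.3125

RxPlus's profit: π = (p_{RxPlus} − 2)(33 − 3p_{RxPlus} + 2p_{MedCo}).
∂π/∂p_{RxPlus} = 39 − 6p_{RxPlus} + 2p_{MedCo} = 0 ⇒ p_{RxPlus} = 6.5 + (1/3)p_{MedCo}.
Similarly p_{MedCo} = 11 + (1/3)p_{RxPlus}.
Solving the two reaction functions simultaneously: (1 − (1/3)(1/3))p_{RxPlus} = 6.5 + (1/3)·11, so (8/9)p_{RxPlus} = 61/6 and p_{RxPlus} = 11.4375.
Then p_{MedCo} = 11 + (1/3)·11.4375 = 14.8125.
q_{RxPlus} = 33 − 3·11.4375 + 2·14.8125 = 28.3125.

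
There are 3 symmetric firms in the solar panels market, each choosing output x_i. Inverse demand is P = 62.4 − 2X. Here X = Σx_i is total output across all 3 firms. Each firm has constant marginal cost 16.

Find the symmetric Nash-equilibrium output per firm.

5.8

A representative firm's profit is π_i = x_i(62.4 − 2X) − 16x_i, with X = x_i + Σ_{j≠i} x_j.
First-order condition: 46.4 − 4x_i − 2Σ_{j≠i} x_j = 0.
Imposing symmetry (x_j = x for all j) turns Σ_{j≠i} x_j into 2x, so 46.4 = 8x and x = 5.8.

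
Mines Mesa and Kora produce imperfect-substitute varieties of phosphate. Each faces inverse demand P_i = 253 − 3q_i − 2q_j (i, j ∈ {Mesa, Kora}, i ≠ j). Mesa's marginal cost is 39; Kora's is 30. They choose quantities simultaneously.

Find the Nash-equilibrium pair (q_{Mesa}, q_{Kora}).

Mine Mesa's profit: π = q_{Mesa}(253 − 3q_{Mesa} − 2q_{Kora}) − 39q_{Mesa}.
∂π/∂q_{Mesa} = 214 − 6q_{Mesa} − 2q_{Kora} = 0 ⇒ q_{Mesa} = 107/3 − (1/3)q_{Kora}.
Similarly q_{Kora} = 223/6 − (1/3)q_{Mesa}.
Plugging q_{Kora} into Mesa's best response: q_{Mesa} = 107/3 − (1/3)(223/6 − (1/3)q_{Mesa}) ⇒ (8/9)q_{Mesa} = 419/18, so q_{Mesa} = 26.1875.
Then q_{Kora} = 223/6 − (1/3)·26.1875 = 28.4375.

26.1875, 28.4375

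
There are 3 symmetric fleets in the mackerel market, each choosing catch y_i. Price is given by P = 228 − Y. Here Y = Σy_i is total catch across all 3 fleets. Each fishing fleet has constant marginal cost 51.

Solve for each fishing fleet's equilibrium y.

44.25

A representative fishing fleet's profit is π_i = y_i(228 − Y) − 51y_i, with Y = y_i + Σ_{j≠i} y_j.
First-order condition: 177 − 2y_i − Σ_{j≠i} y_j = 0.
With identical fishing fleets, set every y_j = y: then 177 − 2y − 2y = 0, i.e. y = 177/4 = 44.25.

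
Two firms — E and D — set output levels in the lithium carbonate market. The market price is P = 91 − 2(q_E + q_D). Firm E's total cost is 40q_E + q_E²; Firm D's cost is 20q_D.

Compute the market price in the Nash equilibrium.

52.4

Firm E's profit: π = q_E(91 − 2(q_E + q_D)) − 40q_E − q_E².
∂π/∂q_E = 51 − 6q_E − 2q_D = 0, so q_E = 8.5 − (1/3)q_D.
For D: ∂π/∂q_D = 71 − 4q_D − 2q_E = 0 ⇒ q_D = 17.75 − 0.5q_E.
Solving the two reaction functions simultaneously: (1 − (−1/3)(−0.5))q_E = 8.5 − (1/3)·17.75, so (5/6)q_E = 31/12 and q_E = 3.1.
Then q_D = 17.75 − 0.5·3.1 = 16.2.
Equilibrium price: P = 91 − 2·19.3 = 52.4.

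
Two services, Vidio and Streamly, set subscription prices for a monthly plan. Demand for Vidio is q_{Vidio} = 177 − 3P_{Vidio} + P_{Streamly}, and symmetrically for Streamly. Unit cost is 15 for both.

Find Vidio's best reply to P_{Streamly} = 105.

Vidio's profit: π = (P_{Vidio} − 15)(177 − 3P_{Vidio} + P_{Streamly}).
∂π/∂P_{Vidio} = 222 − 6P_{Vidio} + P_{Streamly} = 0 ⇒ P_{Vidio} = 37 + (1/6)P_{Streamly}.
At P_{Streamly} = 105: P_{Vidio} = 37 + (1/6)·105 = 54.5.

54.5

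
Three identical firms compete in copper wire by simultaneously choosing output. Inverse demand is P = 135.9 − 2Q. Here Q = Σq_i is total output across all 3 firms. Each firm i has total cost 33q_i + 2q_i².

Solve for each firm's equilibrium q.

A representative firm's profit is π_i = q_i(135.9 − 2Q) − 33q_i − 2q_i², with Q = q_i + Σ_{j≠i} q_j.
First-order condition: 102.9 − 8q_i − 2Σ_{j≠i} q_j = 0.
In a symmetric equilibrium every firm chooses the same q, so Σ_{j≠i} q_j = 2q. The condition becomes 102.9 − 12q = 0, giving q = 102.9/12 = 8.575.

8.575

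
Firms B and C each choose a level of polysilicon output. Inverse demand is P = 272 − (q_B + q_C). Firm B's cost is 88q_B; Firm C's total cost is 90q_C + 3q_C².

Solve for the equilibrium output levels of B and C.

86, 12

Firm B's profit: π = q_B(272 − (q_B + q_C)) − 88q_B.
∂π/∂q_B = 184 − 2q_B − q_C = 0, so q_B = 92 − 0.5q_C.
For C: ∂π/∂q_C = 182 − 8q_C − q_B = 0 ⇒ q_C = 22.75 − 0.125q_B.
Solving the two reaction functions simultaneously: (1 − (−0.5)(−0.125))q_B = 92 − 0.5·22.75, so 0.9375q_B = 80.625 and q_B = 86.
Then q_C = 22.75 − 0.125·86 = 12.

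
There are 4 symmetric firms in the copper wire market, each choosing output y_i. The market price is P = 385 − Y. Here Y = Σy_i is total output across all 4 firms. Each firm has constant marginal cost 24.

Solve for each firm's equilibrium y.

72.2

A representative firm's profit is π_i = y_i(385 − Y) − 24y_i, with Y = y_i + Σ_{j≠i} y_j.
First-order condition: 361 − 2y_i − Σ_{j≠i} y_j = 0.
Imposing symmetry (y_j = y for all j) turns Σ_{j≠i} y_j into 3y, so 361 = 5y and y = 72.2.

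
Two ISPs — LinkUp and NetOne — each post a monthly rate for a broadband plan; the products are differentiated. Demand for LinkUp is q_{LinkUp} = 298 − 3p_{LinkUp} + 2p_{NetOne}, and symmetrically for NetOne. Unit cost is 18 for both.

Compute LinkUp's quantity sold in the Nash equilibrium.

LinkUp's profit: π = (p_{LinkUp} − 18)(298 − 3p_{LinkUp} + 2p_{NetOne}).
∂π/∂p_{LinkUp} = 352 − 6p_{LinkUp} + 2p_{NetOne} = 0 ⇒ p_{LinkUp} = 176/3 + (1/3)p_{NetOne}.
The game is symmetric, so in equilibrium p_{NetOne} = p_{LinkUp}: the reaction function gives (2/3)p_{LinkUp} = 176/3, hence p_{LinkUp} = 88.
q_{LinkUp} = 298 − 3·88 + 2·88 = 210.

210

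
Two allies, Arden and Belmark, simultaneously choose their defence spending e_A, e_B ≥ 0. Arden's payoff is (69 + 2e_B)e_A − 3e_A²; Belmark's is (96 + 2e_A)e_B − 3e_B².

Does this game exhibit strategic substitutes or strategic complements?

strategic complements

Expanding Arden's payoff: 69e_A + 2e_Be_A − 3e_A².
∂π/∂e_A = 69 + 2e_B − 6e_A = 0, so e_A = 11.5 + (1/3)e_B.
The best-response slope de_A/de_B = 1/3 > 0: the reaction function is upward-sloping, so the choices are strategic complements.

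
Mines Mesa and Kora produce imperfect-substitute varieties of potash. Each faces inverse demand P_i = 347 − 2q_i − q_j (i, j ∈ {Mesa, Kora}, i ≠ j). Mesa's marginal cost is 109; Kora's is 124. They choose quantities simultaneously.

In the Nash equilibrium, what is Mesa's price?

Mine Mesa's profit: π = q_{Mesa}(347 − 2q_{Mesa} − q_{Kora}) − 109q_{Mesa}.
∂π/∂q_{Mesa} = 238 − 4q_{Mesa} − q_{Kora} = 0 ⇒ q_{Mesa} = 59.5 − 0.25q_{Kora}.
Similarly q_{Kora} = 55.75 − 0.25q_{Mesa}.
Substituting the second reaction function into the first: q_{Mesa} = 59.5 − 0.25(55.75 − 0.25q_{Mesa}), which gives 0.9375q_{Mesa} = 45.5625 ⇒ q_{Mesa} = 48.6.
Then q_{Kora} = 55.75 − 0.25·48.6 = 43.6.
P_{Mesa} = 347 − 2·48.6 − 43.6 = 206.2.

206.2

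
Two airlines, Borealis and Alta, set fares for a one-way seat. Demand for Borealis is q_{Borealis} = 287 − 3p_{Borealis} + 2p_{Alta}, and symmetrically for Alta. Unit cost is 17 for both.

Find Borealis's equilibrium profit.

13668.75

Borealis's profit: π = (p_{Borealis} − 17)(287 − 3p_{Borealis} + 2p_{Alta}).
∂π/∂p_{Borealis} = 338 − 6p_{Borealis} + 2p_{Alta} = 0 ⇒ p_{Borealis} = 169/3 + (1/3)p_{Alta}.
By symmetry p_{Alta} = p_{Borealis}; substituting into the reaction function, (2/3)p_{Borealis} = 169/3 and p_{Borealis} = 84.5.
q_{Borealis} = 287 − 3·84.5 + 2·84.5 = 202.5.
Profit = (84.5 − 17)·202.5 = 13668.75.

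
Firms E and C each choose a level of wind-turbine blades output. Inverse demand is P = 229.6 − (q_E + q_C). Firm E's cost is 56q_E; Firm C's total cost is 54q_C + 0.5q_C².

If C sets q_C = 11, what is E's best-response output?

81.3

Firm E's profit: π = q_E(229.6 − (q_E + q_C)) − 56q_E.
∂π/∂q_E = 173.6 − 2q_E − q_C = 0, so q_E = 86.8 − 0.5q_C.
At q_C = 11: q_E = 86.8 − 0.5·11 = 81.3.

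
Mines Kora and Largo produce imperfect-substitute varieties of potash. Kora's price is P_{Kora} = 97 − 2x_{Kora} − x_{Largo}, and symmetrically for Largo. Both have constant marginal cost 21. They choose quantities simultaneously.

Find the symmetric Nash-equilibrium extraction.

Mine Kora's profit: π = x_{Kora}(97 − 2x_{Kora} − x_{Largo}) − 21x_{Kora}.
∂π/∂x_{Kora} = 76 − 4x_{Kora} − x_{Largo} = 0 ⇒ x_{Kora} = 19 − 0.25x_{Largo}.
By symmetry x_{Largo} = x_{Kora}; substituting into the reaction function, 1.25x_{Kora} = 19 and x_{Kora} = 15.2.

15.2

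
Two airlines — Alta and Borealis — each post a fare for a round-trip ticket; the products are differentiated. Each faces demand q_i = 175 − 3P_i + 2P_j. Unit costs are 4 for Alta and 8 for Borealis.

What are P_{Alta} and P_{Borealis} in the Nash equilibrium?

47.5, 49

Alta's profit: π = (P_{Alta} − 4)(175 − 3P_{Alta} + 2P_{Borealis}).
∂π/∂P_{Alta} = 187 − 6P_{Alta} + 2P_{Borealis} = 0 ⇒ P_{Alta} = 187/6 + (1/3)P_{Borealis}.
Similarly P_{Borealis} = 199/6 + (1/3)P_{Alta}.
Solving the two reaction functions simultaneously: (1 − (1/3)(1/3))P_{Alta} = 187/6 + (1/3)·(199/6), so (8/9)P_{Alta} = 380/9 and P_{Alta} = 47.5.
Then P_{Borealis} = 199/6 + (1/3)·47.5 = 49.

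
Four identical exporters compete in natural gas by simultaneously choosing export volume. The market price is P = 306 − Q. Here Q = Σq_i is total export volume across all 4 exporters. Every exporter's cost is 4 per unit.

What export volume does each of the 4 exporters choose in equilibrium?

A representative exporter's profit is π_i = q_i(306 − Q) − 4q_i, with Q = q_i + Σ_{j≠i} q_j.
First-order condition: 302 − 2q_i − Σ_{j≠i} q_j = 0.
Imposing symmetry (q_j = q for all j) turns Σ_{j≠i} q_j into 3q, so 302 = 5q and q = 60.4.

60.4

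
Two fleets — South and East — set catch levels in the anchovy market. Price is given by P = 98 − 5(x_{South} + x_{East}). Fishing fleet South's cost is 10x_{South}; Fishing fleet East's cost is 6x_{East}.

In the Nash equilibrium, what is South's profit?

156.8

Fishing fleet South's profit: π = x_{South}(98 − 5(x_{South} + x_{East})) − 10x_{South}.
∂π/∂x_{South} = 88 − 10x_{South} − 5x_{East} = 0, so x_{South} = 8.8 − 0.5x_{East}.
By the same steps for East: x_{East} = 9.2 − 0.5x_{South}.
Plugging x_{East} into South's best response: x_{South} = 8.8 − 0.5(9.2 − 0.5x_{South}) ⇒ 0.75x_{South} = 4.2, so x_{South} = 5.6.
Then x_{East} = 9.2 − 0.5·5.6 = 6.4.
Price P = 98 − 5·12 = 38.
South's profit: (38 − 10)·5.6 = 156.8.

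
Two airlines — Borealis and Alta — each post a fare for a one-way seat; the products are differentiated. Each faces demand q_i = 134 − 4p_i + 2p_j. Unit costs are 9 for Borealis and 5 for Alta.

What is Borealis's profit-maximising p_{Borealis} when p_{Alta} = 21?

Borealis's profit: π = (p_{Borealis} − 9)(134 − 4p_{Borealis} + 2p_{Alta}).
∂π/∂p_{Borealis} = 170 − 8p_{Borealis} + 2p_{Alta} = 0 ⇒ p_{Borealis} = 21.25 + 0.25p_{Alta}.
At p_{Alta} = 21: p_{Borealis} = 21.25 + 0.25·21 = 26.5.

26.5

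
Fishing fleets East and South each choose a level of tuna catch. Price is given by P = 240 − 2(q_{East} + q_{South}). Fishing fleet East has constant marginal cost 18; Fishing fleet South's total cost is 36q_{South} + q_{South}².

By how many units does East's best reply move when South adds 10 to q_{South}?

Fishing fleet East's profit: π = q_{East}(240 − 2(q_{East} + q_{South})) − 18q_{East}.
∂π/∂q_{East} = 222 − 4q_{East} − 2q_{South} = 0, so q_{East} = 55.5 − 0.5q_{South}.
The reaction-function slope is −0.5, so a 10-unit rise in q_{South} moves q_{East} by −0.5 × 10 = −5. East's best response falls — the actions are strategic substitutes.

-5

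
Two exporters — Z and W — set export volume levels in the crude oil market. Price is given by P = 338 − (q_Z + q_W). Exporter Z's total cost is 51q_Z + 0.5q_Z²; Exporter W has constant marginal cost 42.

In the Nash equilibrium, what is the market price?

Exporter Z's profit: π = q_Z(338 − (q_Z + q_W)) − 51q_Z − 0.5q_Z².
∂π/∂q_Z = 287 − 3q_Z − q_W = 0, so q_Z = 287/3 − (1/3)q_W.
For W: ∂π/∂q_W = 296 − 2q_W − q_Z = 0 ⇒ q_W = 148 − 0.5q_Z.
Solving the two reaction functions simultaneously: (1 − (−1/3)(−0.5))q_Z = 287/3 − (1/3)·148, so (5/6)q_Z = 139/3 and q_Z = 55.6.
Then q_W = 148 − 0.5·55.6 = 120.2.
Equilibrium price: P = 338 − 175.8 = 162.2.

162.2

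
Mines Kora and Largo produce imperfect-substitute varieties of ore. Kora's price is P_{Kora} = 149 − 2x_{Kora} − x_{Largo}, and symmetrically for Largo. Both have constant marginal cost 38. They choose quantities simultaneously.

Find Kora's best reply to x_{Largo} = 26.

Mine Kora's profit: π = x_{Kora}(149 − 2x_{Kora} − x_{Largo}) − 38x_{Kora}.
∂π/∂x_{Kora} = 111 − 4x_{Kora} − x_{Largo} = 0 ⇒ x_{Kora} = 27.75 − 0.25x_{Largo}.
At x_{Largo} = 26: x_{Kora} = 27.75 − 0.25·26 = 21.25.

21.25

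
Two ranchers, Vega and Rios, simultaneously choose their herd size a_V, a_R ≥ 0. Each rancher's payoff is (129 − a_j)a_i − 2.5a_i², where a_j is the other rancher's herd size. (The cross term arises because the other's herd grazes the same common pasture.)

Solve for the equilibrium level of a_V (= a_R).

21.5

Vega's payoff is (129 − a_R)a_V − 2.5a_V².
∂π/∂a_V = 129 − a_R − 5a_V = 0, so a_V = 25.8 − 0.2a_R.
By symmetry a_R = a_V; substituting into the reaction function, 1.2a_V = 25.8 and a_V = 21.5.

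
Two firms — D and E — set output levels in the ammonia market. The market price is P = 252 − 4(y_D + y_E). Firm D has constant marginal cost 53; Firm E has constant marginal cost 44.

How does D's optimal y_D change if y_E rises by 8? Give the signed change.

Firm D's profit: π = y_D(252 − 4(y_D + y_E)) − 53y_D.
∂π/∂y_D = 199 − 8y_D − 4y_E = 0, so y_D = 24.875 − 0.5y_E.
The reaction-function slope is −0.5, so an 8-unit rise in y_E moves y_D by −0.5 × 8 = −4. D's best response falls — the actions are strategic substitutes.

-4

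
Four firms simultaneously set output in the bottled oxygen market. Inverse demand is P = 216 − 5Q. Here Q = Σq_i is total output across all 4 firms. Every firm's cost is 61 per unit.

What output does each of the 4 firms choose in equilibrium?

A representative firm's profit is π_i = q_i(216 − 5Q) − 61q_i, with Q = q_i + Σ_{j≠i} q_j.
First-order condition: 155 − 10q_i − 5Σ_{j≠i} q_j = 0.
Imposing symmetry (q_j = q for all j) turns Σ_{j≠i} q_j into 3q, so 155 = 25q and q = 6.2.

6.2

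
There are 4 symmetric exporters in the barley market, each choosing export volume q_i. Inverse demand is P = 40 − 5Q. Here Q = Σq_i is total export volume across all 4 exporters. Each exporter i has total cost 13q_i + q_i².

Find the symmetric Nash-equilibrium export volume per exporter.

1

A representative exporter's profit is π_i = q_i(40 − 5Q) − 13q_i − q_i², with Q = q_i + Σ_{j≠i} q_j.
First-order condition: 27 − 12q_i − 5Σ_{j≠i} q_j = 0.
With identical exporters, set every q_j = q: then 27 − 12q − 15q = 0, i.e. q = 27/27 = 1.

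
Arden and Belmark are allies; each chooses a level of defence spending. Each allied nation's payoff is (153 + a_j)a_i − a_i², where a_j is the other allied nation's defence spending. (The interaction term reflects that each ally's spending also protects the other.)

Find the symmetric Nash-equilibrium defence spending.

153

Arden's payoff is (153 + a_B)a_A − a_A².
∂π/∂a_A = 153 + a_B − 2a_A = 0, so a_A = 76.5 + 0.5a_B.
By symmetry a_B = a_A; substituting into the reaction function, 0.5a_A = 76.5 and a_A = 153.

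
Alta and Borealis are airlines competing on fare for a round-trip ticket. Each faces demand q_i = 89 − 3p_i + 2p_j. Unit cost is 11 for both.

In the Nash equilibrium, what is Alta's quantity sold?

Alta's profit: π = (p_{Alta} − 11)(89 − 3p_{Alta} + 2p_{Borealis}).
∂π/∂p_{Alta} = 122 − 6p_{Alta} + 2p_{Borealis} = 0 ⇒ p_{Alta} = 61/3 + (1/3)p_{Borealis}.
By symmetry p_{Borealis} = p_{Alta}; substituting into the reaction function, (2/3)p_{Alta} = 61/3 and p_{Alta} = 30.5.
q_{Alta} = 89 − 3·30.5 + 2·30.5 = 58.5.

58.5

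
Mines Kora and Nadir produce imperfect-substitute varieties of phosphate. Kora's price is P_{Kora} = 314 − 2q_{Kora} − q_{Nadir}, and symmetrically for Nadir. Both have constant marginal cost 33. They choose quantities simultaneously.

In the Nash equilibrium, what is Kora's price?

Mine Kora's profit: π = q_{Kora}(314 − 2q_{Kora} − q_{Nadir}) − 33q_{Kora}.
∂π/∂q_{Kora} = 281 − 4q_{Kora} − q_{Nadir} = 0 ⇒ q_{Kora} = 70.25 − 0.25q_{Nadir}.
Setting q_{Kora} = q_{Nadir} in the reaction function: q_{Kora} = 70.25 − 0.25q_{Kora}, so q_{Kora} = 70.25 / 1.25 = 56.2.
P_{Kora} = 314 − 2·56.2 − 56.2 = 145.4.

145.4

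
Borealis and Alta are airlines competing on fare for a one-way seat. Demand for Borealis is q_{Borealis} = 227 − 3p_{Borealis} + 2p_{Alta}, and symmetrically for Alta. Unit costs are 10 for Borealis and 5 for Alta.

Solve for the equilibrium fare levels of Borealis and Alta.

63.3125, 61.4375

Borealis's profit: π = (p_{Borealis} − 10)(227 − 3p_{Borealis} + 2p_{Alta}).
∂π/∂p_{Borealis} = 257 − 6p_{Borealis} + 2p_{Alta} = 0 ⇒ p_{Borealis} = 257/6 + (1/3)p_{Alta}.
Similarly p_{Alta} = 121/3 + (1/3)p_{Borealis}.
Substituting the second reaction function into the first: p_{Borealis} = 257/6 + (1/3)(121/3 + (1/3)p_{Borealis}), which gives (8/9)p_{Borealis} = 1013/18 ⇒ p_{Borealis} = 63.3125.
Then p_{Alta} = 121/3 + (1/3)·63.3125 = 61.4375.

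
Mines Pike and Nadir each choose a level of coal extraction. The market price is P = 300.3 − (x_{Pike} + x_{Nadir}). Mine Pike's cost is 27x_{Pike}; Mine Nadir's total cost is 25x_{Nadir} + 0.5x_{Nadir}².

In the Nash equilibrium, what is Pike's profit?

11863.5664

Mine Pike's profit: π = x_{Pike}(300.3 − (x_{Pike} + x_{Nadir})) − 27x_{Pike}.
∂π/∂x_{Pike} = 273.3 − 2x_{Pike} − x_{Nadir} = 0, so x_{Pike} = 136.65 − 0.5x_{Nadir}.
For Nadir: ∂π/∂x_{Nadir} = 275.3 − 3x_{Nadir} − x_{Pike} = 0 ⇒ x_{Nadir} = 2753/30 − (1/3)x_{Pike}.
Solving the two reaction functions simultaneously: (1 − (−0.5)(−1/3))x_{Pike} = 136.65 − 0.5·(2753/30), so (5/6)x_{Pike} = 2723/30 and x_{Pike} = 108.92.
Then x_{Nadir} = 2753/30 − (1/3)·108.92 = 55.46.
Price P = 300.3 − 164.38 = 135.92.
Pike's profit: (135.92 − 27)·108.92 = 11863.5664.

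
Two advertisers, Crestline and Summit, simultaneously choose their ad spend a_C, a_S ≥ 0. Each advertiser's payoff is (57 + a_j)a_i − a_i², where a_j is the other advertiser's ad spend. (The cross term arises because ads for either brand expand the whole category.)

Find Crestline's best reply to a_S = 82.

69.5

Crestline's payoff is (57 + a_S)a_C − a_C².
∂π/∂a_C = 57 + a_S − 2a_C = 0, so a_C = 28.5 + 0.5a_S.
At a_S = 82: a_C = 28.5 + 0.5·82 = 69.5.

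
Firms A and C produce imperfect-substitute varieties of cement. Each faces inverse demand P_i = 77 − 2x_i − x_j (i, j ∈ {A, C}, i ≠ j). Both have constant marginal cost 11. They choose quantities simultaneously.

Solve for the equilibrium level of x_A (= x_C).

Firm A's profit: π = x_A(77 − 2x_A − x_C) − 11x_A.
∂π/∂x_A = 66 − 4x_A − x_C = 0 ⇒ x_A = 16.5 − 0.25x_C.
By symmetry x_C = x_A; substituting into the reaction function, 1.25x_A = 16.5 and x_A = 13.2.

13.2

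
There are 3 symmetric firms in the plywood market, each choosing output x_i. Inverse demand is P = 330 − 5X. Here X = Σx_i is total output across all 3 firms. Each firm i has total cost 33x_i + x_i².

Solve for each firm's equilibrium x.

A representative firm's profit is π_i = x_i(330 − 5X) − 33x_i − x_i², with X = x_i + Σ_{j≠i} x_j.
First-order condition: 297 − 12x_i − 5Σ_{j≠i} x_j = 0.
In a symmetric equilibrium every firm chooses the same x, so Σ_{j≠i} x_j = 2x. The condition becomes 297 − 22x = 0, giving x = 297/22 = 13.5.

13.5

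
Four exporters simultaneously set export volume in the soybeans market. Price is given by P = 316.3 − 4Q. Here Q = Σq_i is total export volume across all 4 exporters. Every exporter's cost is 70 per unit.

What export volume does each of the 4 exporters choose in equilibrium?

A representative exporter's profit is π_i = q_i(316.3 − 4Q) − 70q_i, with Q = q_i + Σ_{j≠i} q_j.
First-order condition: 246.3 − 8q_i − 4Σ_{j≠i} q_j = 0.
Imposing symmetry (q_j = q for all j) turns Σ_{j≠i} q_j into 3q, so 246.3 = 20q and q = 12.315.

12.315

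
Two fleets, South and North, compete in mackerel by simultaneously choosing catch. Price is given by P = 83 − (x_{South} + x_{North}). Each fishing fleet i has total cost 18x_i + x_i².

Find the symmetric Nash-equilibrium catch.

13

Fishing fleet South's profit: π = x_{South}(83 − (x_{South} + x_{North})) − 18x_{South} − x_{South}².
∂π/∂x_{South} = 65 − 4x_{South} − x_{North} = 0, so x_{South} = 16.25 − 0.25x_{North}.
By symmetry x_{North} = x_{South}; substituting into the reaction function, 1.25x_{South} = 16.25 and x_{South} = 13.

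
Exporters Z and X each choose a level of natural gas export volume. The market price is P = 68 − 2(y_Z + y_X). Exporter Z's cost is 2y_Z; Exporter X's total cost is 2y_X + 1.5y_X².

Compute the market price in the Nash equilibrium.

Exporter Z's profit: π = y_Z(68 − 2(y_Z + y_X)) − 2y_Z.
∂π/∂y_Z = 66 − 4y_Z − 2y_X = 0, so y_Z = 16.5 − 0.5y_X.
For X: ∂π/∂y_X = 66 − 7y_X − 2y_Z = 0 ⇒ y_X = 66/7 − (2/7)y_Z.
Plugging y_X into Z's best response: y_Z = 16.5 − 0.5(66/7 − (2/7)y_Z) ⇒ (6/7)y_Z = 165/14, so y_Z = 13.75.
Then y_X = 66/7 − (2/7)·13.75 = 5.5.
Equilibrium price: P = 68 − 2·19.25 = 29.5.

29.5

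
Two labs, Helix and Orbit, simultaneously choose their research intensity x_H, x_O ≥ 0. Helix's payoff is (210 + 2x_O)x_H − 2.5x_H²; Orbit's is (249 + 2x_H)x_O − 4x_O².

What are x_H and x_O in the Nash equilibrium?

Expanding Helix's payoff: 210x_H + 2x_Ox_H − 2.5x_H².
∂π/∂x_H = 210 + 2x_O − 5x_H = 0, so x_H = 42 + 0.4x_O.
Likewise for Orbit: x_O = 31.125 + 0.25x_H.
Plugging x_O into Helix's best response: x_H = 42 + 0.4(31.125 + 0.25x_H) ⇒ 0.9x_H = 54.45, so x_H = 60.5.
Then x_O = 31.125 + 0.25·60.5 = 46.25.

60.5, 46.25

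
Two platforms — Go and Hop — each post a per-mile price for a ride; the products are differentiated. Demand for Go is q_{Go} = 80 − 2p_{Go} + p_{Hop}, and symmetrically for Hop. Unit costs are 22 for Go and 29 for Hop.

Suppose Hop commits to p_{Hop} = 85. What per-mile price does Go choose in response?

52.25

Go's profit: π = (p_{Go} − 22)(80 − 2p_{Go} + p_{Hop}).
∂π/∂p_{Go} = 124 − 4p_{Go} + p_{Hop} = 0 ⇒ p_{Go} = 31 + 0.25p_{Hop}.
At p_{Hop} = 85: p_{Go} = 31 + 0.25·85 = 52.25.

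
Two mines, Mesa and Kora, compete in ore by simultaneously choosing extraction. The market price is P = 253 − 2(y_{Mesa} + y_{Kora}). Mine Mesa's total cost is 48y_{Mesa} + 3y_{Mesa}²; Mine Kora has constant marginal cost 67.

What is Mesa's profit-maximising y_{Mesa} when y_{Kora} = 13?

17.9

Mine Mesa's profit: π = y_{Mesa}(253 − 2(y_{Mesa} + y_{Kora})) − 48y_{Mesa} − 3y_{Mesa}².
∂π/∂y_{Mesa} = 205 − 10y_{Mesa} − 2y_{Kora} = 0, so y_{Mesa} = 20.5 − 0.2y_{Kora}.
At y_{Kora} = 13: y_{Mesa} = 20.5 − 0.2·13 = 17.9.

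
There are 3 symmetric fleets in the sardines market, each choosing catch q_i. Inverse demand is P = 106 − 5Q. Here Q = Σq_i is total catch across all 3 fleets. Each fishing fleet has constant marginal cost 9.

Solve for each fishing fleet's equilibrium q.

A representative fishing fleet's profit is π_i = q_i(106 − 5Q) − 9q_i, with Q = q_i + Σ_{j≠i} q_j.
First-order condition: 97 − 10q_i − 5Σ_{j≠i} q_j = 0.
In a symmetric equilibrium every fishing fleet chooses the same q, so Σ_{j≠i} q_j = 2q. The condition becomes 97 − 20q = 0, giving q = 97/20 = 4.85.

4.85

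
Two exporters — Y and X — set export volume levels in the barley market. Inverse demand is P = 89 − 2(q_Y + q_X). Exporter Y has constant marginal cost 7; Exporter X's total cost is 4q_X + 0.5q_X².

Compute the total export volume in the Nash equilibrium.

Exporter Y's profit: π = q_Y(89 − 2(q_Y + q_X)) − 7q_Y.
∂π/∂q_Y = 82 − 4q_Y − 2q_X = 0, so q_Y = 20.5 − 0.5q_X.
For X: ∂π/∂q_X = 85 − 5q_X − 2q_Y = 0 ⇒ q_X = 17 − 0.4q_Y.
Substituting the second reaction function into the first: q_Y = 20.5 − 0.5(17 − 0.4q_Y), which gives 0.8q_Y = 12 ⇒ q_Y = 15.
Then q_X = 17 − 0.4·15 = 11.
Total export volume: 15 + 11 = 26.

26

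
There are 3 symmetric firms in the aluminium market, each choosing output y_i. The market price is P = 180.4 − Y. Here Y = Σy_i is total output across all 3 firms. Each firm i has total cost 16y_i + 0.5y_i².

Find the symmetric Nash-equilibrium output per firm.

32.88

A representative firm's profit is π_i = y_i(180.4 − Y) − 16y_i − 0.5y_i², with Y = y_i + Σ_{j≠i} y_j.
First-order condition: 164.4 − 3y_i − Σ_{j≠i} y_j = 0.
In a symmetric equilibrium every firm chooses the same y, so Σ_{j≠i} y_j = 2y. The condition becomes 164.4 − 5y = 0, giving y = 164.4/5 = 32.88.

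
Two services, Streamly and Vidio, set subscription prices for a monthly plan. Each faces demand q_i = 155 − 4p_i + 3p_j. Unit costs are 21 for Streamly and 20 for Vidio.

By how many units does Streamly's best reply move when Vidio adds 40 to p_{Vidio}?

15

Streamly's profit: π = (p_{Streamly} − 21)(155 − 4p_{Streamly} + 3p_{Vidio}).
∂π/∂p_{Streamly} = 239 − 8p_{Streamly} + 3p_{Vidio} = 0 ⇒ p_{Streamly} = 29.875 + 0.375p_{Vidio}.
The reaction-function slope is 0.375, so a 40-unit rise in p_{Vidio} moves p_{Streamly} by 0.375 × 40 = 15. Streamly's best response rises — the actions are strategic complements.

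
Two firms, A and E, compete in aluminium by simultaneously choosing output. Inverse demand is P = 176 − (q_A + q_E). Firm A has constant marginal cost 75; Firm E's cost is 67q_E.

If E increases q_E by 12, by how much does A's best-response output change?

-6

Firm A's profit: π = q_A(176 − (q_A + q_E)) − 75q_A.
∂π/∂q_A = 101 − 2q_A − q_E = 0, so q_A = 50.5 − 0.5q_E.
The reaction-function slope is −0.5, so a 12-unit rise in q_E moves q_A by −0.5 × 12 = −6. A's best response falls — the actions are strategic substitutes.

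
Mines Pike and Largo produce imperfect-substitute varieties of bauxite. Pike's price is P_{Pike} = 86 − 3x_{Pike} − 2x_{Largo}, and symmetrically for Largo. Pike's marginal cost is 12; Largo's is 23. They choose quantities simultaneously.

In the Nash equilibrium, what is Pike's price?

41.8125

Mine Pike's profit: π = x_{Pike}(86 − 3x_{Pike} − 2x_{Largo}) − 12x_{Pike}.
∂π/∂x_{Pike} = 74 − 6x_{Pike} − 2x_{Largo} = 0 ⇒ x_{Pike} = 37/3 − (1/3)x_{Largo}.
Similarly x_{Largo} = 10.5 − (1/3)x_{Pike}.
Plugging x_{Largo} into Pike's best response: x_{Pike} = 37/3 − (1/3)(10.5 − (1/3)x_{Pike}) ⇒ (8/9)x_{Pike} = 53/6, so x_{Pike} = 9.9375.
Then x_{Largo} = 10.5 − (1/3)·9.9375 = 7.1875.
P_{Pike} = 86 − 3·9.9375 − 2·7.1875 = 41.8125.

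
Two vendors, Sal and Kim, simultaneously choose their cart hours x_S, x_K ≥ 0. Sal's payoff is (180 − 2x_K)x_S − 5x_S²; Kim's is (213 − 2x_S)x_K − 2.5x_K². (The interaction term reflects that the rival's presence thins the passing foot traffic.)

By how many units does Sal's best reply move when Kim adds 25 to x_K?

Expanding Sal's payoff: 180x_S − 2x_Kx_S − 5x_S².
∂π/∂x_S = 180 − 2x_K − 10x_S = 0, so x_S = 18 − 0.2x_K.
The reaction-function slope is −0.2, so a 25-unit rise in x_K moves x_S by −0.2 × 25 = −5. Sal's best response falls — the actions are strategic substitutes.

-5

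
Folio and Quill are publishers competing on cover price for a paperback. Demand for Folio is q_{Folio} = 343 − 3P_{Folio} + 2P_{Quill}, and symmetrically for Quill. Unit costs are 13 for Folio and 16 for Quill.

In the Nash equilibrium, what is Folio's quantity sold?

249.1875

Folio's profit: π = (P_{Folio} − 13)(343 − 3P_{Folio} + 2P_{Quill}).
∂π/∂P_{Folio} = 382 − 6P_{Folio} + 2P_{Quill} = 0 ⇒ P_{Folio} = 191/3 + (1/3)P_{Quill}.
Similarly P_{Quill} = 391/6 + (1/3)P_{Folio}.
Plugging P_{Quill} into Folio's best response: P_{Folio} = 191/3 + (1/3)(391/6 + (1/3)P_{Folio}) ⇒ (8/9)P_{Folio} = 1537/18, so P_{Folio} = 96.0625.
Then P_{Quill} = 391/6 + (1/3)·96.0625 = 97.1875.
q_{Folio} = 343 − 3·96.0625 + 2·97.1875 = 249.1875.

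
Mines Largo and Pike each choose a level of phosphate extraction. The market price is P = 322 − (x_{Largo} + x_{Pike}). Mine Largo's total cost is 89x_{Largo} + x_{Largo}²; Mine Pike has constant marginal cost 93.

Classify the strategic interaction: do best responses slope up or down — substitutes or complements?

Mine Largo's profit: π = x_{Largo}(322 − (x_{Largo} + x_{Pike})) − 89x_{Largo} − x_{Largo}².
∂π/∂x_{Largo} = 233 − 4x_{Largo} − x_{Pike} = 0, so x_{Largo} = 58.25 − 0.25x_{Pike}.
The best-response slope dx_{Largo}/dx_{Pike} = −0.25 < 0: the reaction function is downward-sloping, so the choices are strategic substitutes.

strategic substitutes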